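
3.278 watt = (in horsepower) 0.004396. Check: 3.278 watt = 3.278 W. 1 horsepower = 745.69987 W, so 3.278 W = 3.278 / 745.69987 = 0.0043958704 horsepower ≈ 0.004396 horsepower (4 s.f.).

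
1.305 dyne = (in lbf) 2.934e-06. Check: 1 dyne = 1e-05 N, so 1.305 dyne = 1.305 * 1e-05 = 1.305e-05 N. 1 lbf = 4.4482216 N, so 1.305e-05 N = 1.305e-05 / 4.4482216 = 2.9337567e-06 lbf ≈ 2.934e-06 lbf (4 s.f.).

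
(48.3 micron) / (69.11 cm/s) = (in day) 1 micron = 1e-06 m, so 48.3 micron = 48.3 * 1e-06 = 4.83e-05 m. 1 cm/s = 0.01 m/s, so 69.11 cm/s = 69.11 * 0.01 = 0.6911 m/s. Combine: 4.83e-05 m / 0.6911 m/s = 6.9888583e-05 s. 1 day = 86400 s, so 6.9888583e-05 s = 6.9888583e-05 / 86400 = 8.0889564e-10 day ≈ 8.089e-10 day (4 s.f.). Final answer: 8.089e-10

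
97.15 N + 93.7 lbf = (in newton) 97.15 N is already in N. 1 lbf = 4.4482216 N, so 93.7 lbf = 93.7 * 4.4482216 = 416.79837 N. Sum: 97.15 + 416.79837 = 513.94837 N. 513.94837 N = 513.94837 newton ≈ 513.9 newton (4 s.f.). Final answer: 513.9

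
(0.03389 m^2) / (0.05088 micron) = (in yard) 0.03389 m^2 is already in m^2. 1 micron = 1e-06 m, so 0.05088 micron = 0.05088 * 1e-06 = 5.088e-08 m. Combine: 0.03389 m^2 / 5.088e-08 m = 666077.04 m. 1 yard = 0.9144 m, so 666077.04 m = 666077.04 / 0.9144 = 728430.71 yard ≈ 7.284e+05 yard (4 s.f.). Final answer: 7.284e+05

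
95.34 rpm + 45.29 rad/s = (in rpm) 527.8. Check: 1 rpm = 0.10471976 rad/s, so 95.34 rpm = 95.34 * 0.10471976 = 9.9839815 rad/s. 45.29 rad/s is already in rad/s. Sum: 9.9839815 + 45.29 = 55.273981 rad/s. 1 rpm = 0.10471976 rad/s, so 55.273981 rad/s = 55.273981 / 0.10471976 = 527.82764 rpm ≈ 527.8 rpm (4 s.f.).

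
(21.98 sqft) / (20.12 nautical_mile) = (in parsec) 1 sqft = 0.09290304 m^2, so 21.98 sqft = 21.98 * 0.09290304 = 2.0420088 m^2. 1 nautical_mile = 1852 m, so 20.12 nautical_mile = 20.12 * 1852 = 37262.24 m. Combine: 2.0420088 m^2 / 37262.24 m = 5.4801022e-05 m. 1 parsec = 3.0856776e+16 m, so 5.4801022e-05 m = 5.4801022e-05 / 3.0856776e+16 = 1.7759802e-21 parsec ≈ 1.776e-21 parsec (4 s.f.). Final answer: 1.776e-21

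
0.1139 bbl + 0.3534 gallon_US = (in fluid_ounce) 1 bbl = 0.15898729 m^3, so 0.1139 bbl = 0.1139 * 0.15898729 = 0.018108653 m^3. 1 gallon_US = 0.0037854118 m^3, so 0.3534 gallon_US = 0.3534 * 0.0037854118 = 0.0013377645 m^3. Sum: 0.018108653 + 0.0013377645 = 0.019446417 m^3. 1 fluid_ounce = 2.957353e-05 m^3, so 0.019446417 m^3 = 0.019446417 / 2.957353e-05 = 657.5616 fluid_ounce ≈ 657.6 fluid_ounce (4 s.f.). Final answer: 657.6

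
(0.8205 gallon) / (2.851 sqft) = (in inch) 0.4617. Check: 1 gallon = 0.0037854118 m^3, so 0.8205 gallon = 0.8205 * 0.0037854118 = 0.0031059304 m^3. 1 sqft = 0.09290304 m^2, so 2.851 sqft = 2.851 * 0.09290304 = 0.26486657 m^2. Combine: 0.0031059304 m^3 / 0.26486657 m^2 = 0.011726396 m. 1 inch = 0.0254 m, so 0.011726396 m = 0.011726396 / 0.0254 = 0.46166915 inch ≈ 0.4617 inch (4 s.f.).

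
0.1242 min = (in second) 7.452. Check: 1 min = 60 s, so 0.1242 min = 0.1242 * 60 = 7.452 s. 7.452 s = 7.452 second.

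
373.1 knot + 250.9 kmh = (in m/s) 261.6. Check: 1 knot = 0.51444444 m/s, so 373.1 knot = 373.1 * 0.51444444 = 191.93922 m/s. 1 kmh = 0.27777778 m/s, so 250.9 kmh = 250.9 * 0.27777778 = 69.694444 m/s. Sum: 191.93922 + 69.694444 = 261.63367 m/s. Result: 261.63367 m/s ≈ 261.6 m/s (4 s.f.).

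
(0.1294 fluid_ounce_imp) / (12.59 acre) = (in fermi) 1 fluid_ounce_imp = 2.8413063e-05 m^3, so 0.1294 fluid_ounce_imp = 0.1294 * 2.8413063e-05 = 3.6766503e-06 m^3. 1 acre = 4046.8564 m^2, so 12.59 acre = 12.59 * 4046.8564 = 50949.922 m^2. Combine: 3.6766503e-06 m^3 / 50949.922 m^2 = 7.2162039e-11 m. 1 fermi = 1e-15 m, so 7.2162039e-11 m = 7.2162039e-11 / 1e-15 = 72162.039 fermi ≈ 7.216e+04 fermi (4 s.f.). Final answer: 7.216e+04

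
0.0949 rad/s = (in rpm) 1 rpm = 0.10471976 rad/s, so 0.0949 rad/s = 0.0949 / 0.10471976 = 0.90622825 rpm ≈ 0.9062 rpm (4 s.f.). Final answer: 0.9062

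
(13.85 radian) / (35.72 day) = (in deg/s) 13.85 radian = 13.85 rad. 1 day = 86400 s, so 35.72 day = 35.72 * 86400 = 3086208 s. Combine: 13.85 rad / 3086208 s = 4.4877079e-06 rad/s. 1 deg/s = 0.017453293 rad/s, so 4.4877079e-06 rad/s = 4.4877079e-06 / 0.017453293 = 0.00025712672 deg/s ≈ 0.0002571 deg/s (4 s.f.). Final answer: 0.0002571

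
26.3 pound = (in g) 1.193e+04. Check: 1 pound = 0.45359237 kg, so 26.3 pound = 26.3 * 0.45359237 = 11.929479 kg. 1 g = 0.001 kg, so 11.929479 kg = 11.929479 / 0.001 = 11929.479 g ≈ 1.193e+04 g (4 s.f.).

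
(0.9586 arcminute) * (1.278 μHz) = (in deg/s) 2.042e-08. Check: 1 arcminute = 0.00029088821 rad, so 0.9586 arcminute = 0.9586 * 0.00029088821 = 0.00027884544 rad. 1 μHz = 1e-06 Hz, so 1.278 μHz = 1.278 * 1e-06 = 1.278e-06 Hz. Combine: 0.00027884544 rad * 1.278e-06 Hz = 3.5636447e-10 rad/s. 1 deg/s = 0.017453293 rad/s, so 3.5636447e-10 rad/s = 3.5636447e-10 / 0.017453293 = 2.041818e-08 deg/s ≈ 2.042e-08 deg/s (4 s.f.).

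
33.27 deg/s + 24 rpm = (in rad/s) 1 deg/s = 0.017453293 rad/s, so 33.27 deg/s = 33.27 * 0.017453293 = 0.58067104 rad/s. 1 rpm = 0.10471976 rad/s, so 24 rpm = 24 * 0.10471976 = 2.5132741 rad/s. Sum: 0.58067104 + 2.5132741 = 3.0939452 rad/s. Result: 3.0939452 rad/s ≈ 3.094 rad/s (4 s.f.). Final answer: 3.094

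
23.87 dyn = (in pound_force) 1 dyn = 1e-05 N, so 23.87 dyn = 23.87 * 1e-05 = 0.0002387 N. 1 pound_force = 4.4482216 N, so 0.0002387 N = 0.0002387 / 4.4482216 = 5.3661895e-05 pound_force ≈ 5.366e-05 pound_force (4 s.f.). Final answer: 5.366e-05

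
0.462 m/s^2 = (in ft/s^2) 1 ft/s^2 = 0.3048 m/s^2, so 0.462 m/s^2 = 0.462 / 0.3048 = 1.515748 ft/s^2 ≈ 1.516 ft/s^2 (4 s.f.). Final answer: 1.516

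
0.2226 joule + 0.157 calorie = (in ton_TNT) 2.102e-10. Check: 0.2226 joule = 0.2226 J. 1 calorie = 4.184 J, so 0.157 calorie = 0.157 * 4.184 = 0.656888 J. Sum: 0.2226 + 0.656888 = 0.879488 J. 1 ton_TNT = 4.184e+09 J, so 0.879488 J = 0.879488 / 4.184e+09 = 2.1020268e-10 ton_TNT ≈ 2.102e-10 ton_TNT (4 s.f.).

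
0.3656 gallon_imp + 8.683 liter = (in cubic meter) 1 gallon_imp = 0.00454609 m^3, so 0.3656 gallon_imp = 0.3656 * 0.00454609 = 0.0016620505 m^3. 1 liter = 0.001 m^3, so 8.683 liter = 8.683 * 0.001 = 0.008683 m^3. Sum: 0.0016620505 + 0.008683 = 0.010345051 m^3. 0.010345051 m^3 = 0.010345051 cubic meter ≈ 0.01035 cubic meter (4 s.f.). Final answer: 0.01035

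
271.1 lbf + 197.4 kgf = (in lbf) 706.3. Check: 1 lbf = 4.4482216 N, so 271.1 lbf = 271.1 * 4.4482216 = 1205.9129 N. 1 kgf = 9.80665 N, so 197.4 kgf = 197.4 * 9.80665 = 1935.8327 N. Sum: 1205.9129 + 1935.8327 = 3141.7456 N. 1 lbf = 4.4482216 N, so 3141.7456 N = 3141.7456 / 4.4482216 = 706.29251 lbf ≈ 706.3 lbf (4 s.f.).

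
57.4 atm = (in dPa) 1 atm = 101325 Pa, so 57.4 atm = 57.4 * 101325 = 5816055 Pa. 1 dPa = 0.1 Pa, so 5816055 Pa = 5816055 / 0.1 = 58160550 dPa ≈ 5.816e+07 dPa (4 s.f.). Final answer: 5.816e+07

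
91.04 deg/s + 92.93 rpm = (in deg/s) 1 deg/s = 0.017453293 rad/s, so 91.04 deg/s = 91.04 * 0.017453293 = 1.5889478 rad/s. 1 rpm = 0.10471976 rad/s, so 92.93 rpm = 92.93 * 0.10471976 = 9.7316068 rad/s. Sum: 1.5889478 + 9.7316068 = 11.320555 rad/s. 1 deg/s = 0.017453293 rad/s, so 11.320555 rad/s = 11.320555 / 0.017453293 = 648.62 deg/s ≈ 648.6 deg/s (4 s.f.). Final answer: 648.6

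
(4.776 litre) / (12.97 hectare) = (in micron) 0.03682. Check: 1 litre = 0.001 m^3, so 4.776 litre = 4.776 * 0.001 = 0.004776 m^3. 1 hectare = 10000 m^2, so 12.97 hectare = 12.97 * 10000 = 129700 m^2. Combine: 0.004776 m^3 / 129700 m^2 = 3.6823439e-08 m. 1 micron = 1e-06 m, so 3.6823439e-08 m = 3.6823439e-08 / 1e-06 = 0.036823439 micron ≈ 0.03682 micron (4 s.f.).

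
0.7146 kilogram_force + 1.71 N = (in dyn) 1 kilogram_force = 9.80665 N, so 0.7146 kilogram_force = 0.7146 * 9.80665 = 7.0078321 N. 1.71 N is already in N. Sum: 7.0078321 + 1.71 = 8.7178321 N. 1 dyn = 1e-05 N, so 8.7178321 N = 8.7178321 / 1e-05 = 871783.21 dyn ≈ 8.718e+05 dyn (4 s.f.). Final answer: 8.718e+05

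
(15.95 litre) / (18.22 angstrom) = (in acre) 1 litre = 0.001 m^3, so 15.95 litre = 15.95 * 0.001 = 0.01595 m^3. 1 angstrom = 1e-10 m, so 18.22 angstrom = 18.22 * 1e-10 = 1.822e-09 m. Combine: 0.01595 m^3 / 1.822e-09 m = 8754116.4 m^2. 1 acre = 4046.8564 m^2, so 8754116.4 m^2 = 8754116.4 / 4046.8564 = 2163.1893 acre ≈ 2163 acre (4 s.f.). Final answer: 2163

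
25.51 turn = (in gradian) 1.02e+04. Check: 1 turn = 6.2831853 rad, so 25.51 turn = 25.51 * 6.2831853 = 160.28406 rad. 1 gradian = 0.015707963 rad, so 160.28406 rad = 160.28406 / 0.015707963 = 10204 gradian ≈ 1.02e+04 gradian (4 s.f.).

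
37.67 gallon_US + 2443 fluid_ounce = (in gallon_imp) 47.26. Check: 1 gallon_US = 0.0037854118 m^3, so 37.67 gallon_US = 37.67 * 0.0037854118 = 0.14259646 m^3. 1 fluid_ounce = 2.957353e-05 m^3, so 2443 fluid_ounce = 2443 * 2.957353e-05 = 0.072248133 m^3. Sum: 0.14259646 + 0.072248133 = 0.21484459 m^3. 1 gallon_imp = 0.00454609 m^3, so 0.21484459 m^3 = 0.21484459 / 0.00454609 = 47.259204 gallon_imp ≈ 47.26 gallon_imp (4 s.f.).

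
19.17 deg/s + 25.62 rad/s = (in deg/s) 1487. Check: 1 deg/s = 0.017453293 rad/s, so 19.17 deg/s = 19.17 * 0.017453293 = 0.33457962 rad/s. 25.62 rad/s is already in rad/s. Sum: 0.33457962 + 25.62 = 25.95458 rad/s. 1 deg/s = 0.017453293 rad/s, so 25.95458 rad/s = 25.95458 / 0.017453293 = 1487.0879 deg/s ≈ 1487 deg/s (4 s.f.).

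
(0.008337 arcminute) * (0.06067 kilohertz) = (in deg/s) 1 arcminute = 0.00029088821 rad, so 0.008337 arcminute = 0.008337 * 0.00029088821 = 2.425135e-06 rad. 1 kilohertz = 1000 Hz, so 0.06067 kilohertz = 0.06067 * 1000 = 60.67 Hz. Combine: 2.425135e-06 rad * 60.67 Hz = 0.00014713294 rad/s. 1 deg/s = 0.017453293 rad/s, so 0.00014713294 rad/s = 0.00014713294 / 0.017453293 = 0.0084300965 deg/s ≈ 0.00843 deg/s (4 s.f.). Final answer: 0.00843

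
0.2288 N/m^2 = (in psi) 0.2288 N/m^2 = 0.2288 Pa. 1 psi = 6894.7573 Pa, so 0.2288 Pa = 0.2288 / 6894.7573 = 3.3184634e-05 psi ≈ 3.318e-05 psi (4 s.f.). Final answer: 3.318e-05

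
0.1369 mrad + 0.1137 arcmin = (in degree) 0.009739. Check: 1 mrad = 0.001 rad, so 0.1369 mrad = 0.1369 * 0.001 = 0.0001369 rad. 1 arcmin = 0.00029088821 rad, so 0.1137 arcmin = 0.1137 * 0.00029088821 = 3.3073989e-05 rad. Sum: 0.0001369 + 3.3073989e-05 = 0.00016997399 rad. 1 degree = 0.017453293 rad, so 0.00016997399 rad = 0.00016997399 / 0.017453293 = 0.0097387922 degree ≈ 0.009739 degree (4 s.f.).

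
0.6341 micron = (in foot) 2.08e-06. Check: 1 micron = 1e-06 m, so 0.6341 micron = 0.6341 * 1e-06 = 6.341e-07 m. 1 foot = 0.3048 m, so 6.341e-07 m = 6.341e-07 / 0.3048 = 2.0803806e-06 foot ≈ 2.08e-06 foot (4 s.f.).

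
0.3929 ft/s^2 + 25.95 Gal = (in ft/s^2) 1.244. Check: 1 ft/s^2 = 0.3048 m/s^2, so 0.3929 ft/s^2 = 0.3929 * 0.3048 = 0.11975592 m/s^2. 1 Gal = 0.01 m/s^2, so 25.95 Gal = 25.95 * 0.01 = 0.2595 m/s^2. Sum: 0.11975592 + 0.2595 = 0.37925592 m/s^2. 1 ft/s^2 = 0.3048 m/s^2, so 0.37925592 m/s^2 = 0.37925592 / 0.3048 = 1.244278 ft/s^2 ≈ 1.244 ft/s^2 (4 s.f.).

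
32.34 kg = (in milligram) 1 milligram = 1e-06 kg, so 32.34 kg = 32.34 / 1e-06 = 32340000 milligram ≈ 3.234e+07 milligram (4 s.f.). Final answer: 3.234e+07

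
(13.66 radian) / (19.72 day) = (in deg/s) 0.0004594. Check: 13.66 radian = 13.66 rad. 1 day = 86400 s, so 19.72 day = 19.72 * 86400 = 1703808 s. Combine: 13.66 rad / 1703808 s = 8.0173353e-06 rad/s. 1 deg/s = 0.017453293 rad/s, so 8.0173353e-06 rad/s = 8.0173353e-06 / 0.017453293 = 0.00045935947 deg/s ≈ 0.0004594 deg/s (4 s.f.).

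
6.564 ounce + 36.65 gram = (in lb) 0.491. Check: 1 ounce = 0.028349523 kg, so 6.564 ounce = 6.564 * 0.028349523 = 0.18608627 kg. 1 gram = 0.001 kg, so 36.65 gram = 36.65 * 0.001 = 0.03665 kg. Sum: 0.18608627 + 0.03665 = 0.22273627 kg. 1 lb = 0.45359237 kg, so 0.22273627 kg = 0.22273627 / 0.45359237 = 0.49104942 lb ≈ 0.491 lb (4 s.f.).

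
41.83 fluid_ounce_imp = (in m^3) 1 fluid_ounce_imp = 2.8413063e-05 m^3, so 41.83 fluid_ounce_imp = 41.83 * 2.8413063e-05 = 0.0011885184 m^3. Result: 0.0011885184 m^3 ≈ 0.001189 m^3 (4 s.f.). Final answer: 0.001189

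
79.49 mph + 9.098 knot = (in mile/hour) 89.96. Check: 1 mph = 0.44704 m/s, so 79.49 mph = 79.49 * 0.44704 = 35.53521 m/s. 1 knot = 0.51444444 m/s, so 9.098 knot = 9.098 * 0.51444444 = 4.6804156 m/s. Sum: 35.53521 + 4.6804156 = 40.215625 m/s. 1 mile/hour = 0.44704 m/s, so 40.215625 m/s = 40.215625 / 0.44704 = 89.959791 mile/hour ≈ 89.96 mile/hour (4 s.f.).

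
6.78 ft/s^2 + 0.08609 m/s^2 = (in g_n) 0.2195. Check: 1 ft/s^2 = 0.3048 m/s^2, so 6.78 ft/s^2 = 6.78 * 0.3048 = 2.066544 m/s^2. 0.08609 m/s^2 is already in m/s^2. Sum: 2.066544 + 0.08609 = 2.152634 m/s^2. 1 g_n = 9.80665 m/s^2, so 2.152634 m/s^2 = 2.152634 / 9.80665 = 0.21950758 g_n ≈ 0.2195 g_n (4 s.f.).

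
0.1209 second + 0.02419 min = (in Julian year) 0.1209 second = 0.1209 s. 1 min = 60 s, so 0.02419 min = 0.02419 * 60 = 1.4514 s. Sum: 0.1209 + 1.4514 = 1.5723 s. 1 Julian year = 31557600 s, so 1.5723 s = 1.5723 / 31557600 = 4.982318e-08 Julian year ≈ 4.982e-08 Julian year (4 s.f.). Final answer: 4.982e-08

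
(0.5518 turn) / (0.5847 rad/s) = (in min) 0.09883. Check: 1 turn = 6.2831853 rad, so 0.5518 turn = 0.5518 * 6.2831853 = 3.4670617 rad. 0.5847 rad/s is already in rad/s. Combine: 3.4670617 rad / 0.5847 rad/s = 5.929642 s. 1 min = 60 s, so 5.929642 s = 5.929642 / 60 = 0.098827366 min ≈ 0.09883 min (4 s.f.).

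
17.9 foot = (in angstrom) 1 foot = 0.3048 m, so 17.9 foot = 17.9 * 0.3048 = 5.45592 m. 1 angstrom = 1e-10 m, so 5.45592 m = 5.45592 / 1e-10 = 5.45592e+10 angstrom ≈ 5.456e+10 angstrom (4 s.f.). Final answer: 5.456e+10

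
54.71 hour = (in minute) 1 hour = 3600 s, so 54.71 hour = 54.71 * 3600 = 196956 s. 1 minute = 60 s, so 196956 s = 196956 / 60 = 3282.6 minute ≈ 3283 minute (4 s.f.). Final answer: 3283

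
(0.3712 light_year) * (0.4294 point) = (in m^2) 5.32e+11. Check: 1 light_year = 9.4607305e+15 m, so 0.3712 light_year = 0.3712 * 9.4607305e+15 = 3.5118232e+15 m. 1 point = 0.00035277778 m, so 0.4294 point = 0.4294 * 0.00035277778 = 0.00015148278 m. Combine: 3.5118232e+15 m * 0.00015148278 m = 5.3198073e+11 m^2. Result: 5.3198073e+11 m^2 ≈ 5.32e+11 m^2 (4 s.f.).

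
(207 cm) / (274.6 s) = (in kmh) 0.02714. Check: 1 cm = 0.01 m, so 207 cm = 207 * 0.01 = 2.07 m. 274.6 s is already in s. Combine: 2.07 m / 274.6 s = 0.0075382374 m/s. 1 kmh = 0.27777778 m/s, so 0.0075382374 m/s = 0.0075382374 / 0.27777778 = 0.027137655 kmh ≈ 0.02714 kmh (4 s.f.).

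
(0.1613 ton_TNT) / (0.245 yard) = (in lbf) 6.772e+08. Check: 1 ton_TNT = 4.184e+09 J, so 0.1613 ton_TNT = 0.1613 * 4.184e+09 = 6.748792e+08 J. 1 yard = 0.9144 m, so 0.245 yard = 0.245 * 0.9144 = 0.224028 m. Combine: 6.748792e+08 J / 0.224028 m = 3.012477e+09 N. 1 lbf = 4.4482216 N, so 3.012477e+09 N = 3.012477e+09 / 4.4482216 = 6.7723177e+08 lbf ≈ 6.772e+08 lbf (4 s.f.).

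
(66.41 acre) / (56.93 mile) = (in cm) 1 acre = 4046.8564 m^2, so 66.41 acre = 66.41 * 4046.8564 = 268751.74 m^2. 1 mile = 1609.344 m, so 56.93 mile = 56.93 * 1609.344 = 91619.954 m. Combine: 268751.74 m^2 / 91619.954 m = 2.9333319 m. 1 cm = 0.01 m, so 2.9333319 m = 2.9333319 / 0.01 = 293.33319 cm ≈ 293.3 cm (4 s.f.). Final answer: 293.3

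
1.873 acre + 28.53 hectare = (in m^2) 2.929e+05. Check: 1 acre = 4046.8564 m^2, so 1.873 acre = 1.873 * 4046.8564 = 7579.7621 m^2. 1 hectare = 10000 m^2, so 28.53 hectare = 28.53 * 10000 = 285300 m^2. Sum: 7579.7621 + 285300 = 292879.76 m^2. Result: 292879.76 m^2 ≈ 2.929e+05 m^2 (4 s.f.).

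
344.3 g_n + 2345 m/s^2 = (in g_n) 583.4. Check: 1 g_n = 9.80665 m/s^2, so 344.3 g_n = 344.3 * 9.80665 = 3376.4296 m/s^2. 2345 m/s^2 is already in m/s^2. Sum: 3376.4296 + 2345 = 5721.4296 m/s^2. 1 g_n = 9.80665 m/s^2, so 5721.4296 m/s^2 = 5721.4296 / 9.80665 = 583.42345 g_n ≈ 583.4 g_n (4 s.f.).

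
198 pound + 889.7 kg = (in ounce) 3.455e+04. Check: 1 pound = 0.45359237 kg, so 198 pound = 198 * 0.45359237 = 89.811289 kg. 889.7 kg is already in kg. Sum: 89.811289 + 889.7 = 979.51129 kg. 1 ounce = 0.028349523 kg, so 979.51129 kg = 979.51129 / 0.028349523 = 34551.244 ounce ≈ 3.455e+04 ounce (4 s.f.).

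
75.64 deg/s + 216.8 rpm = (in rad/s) 1 deg/s = 0.017453293 rad/s, so 75.64 deg/s = 75.64 * 0.017453293 = 1.320167 rad/s. 1 rpm = 0.10471976 rad/s, so 216.8 rpm = 216.8 * 0.10471976 = 22.703243 rad/s. Sum: 1.320167 + 22.703243 = 24.02341 rad/s. Result: 24.02341 rad/s ≈ 24.02 rad/s (4 s.f.). Final answer: 24.02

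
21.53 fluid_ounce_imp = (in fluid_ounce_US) 20.69. Check: 1 fluid_ounce_imp = 2.8413063e-05 m^3, so 21.53 fluid_ounce_imp = 21.53 * 2.8413063e-05 = 0.00061173324 m^3. 1 fluid_ounce_US = 2.957353e-05 m^3, so 0.00061173324 m^3 = 0.00061173324 / 2.957353e-05 = 20.685162 fluid_ounce_US ≈ 20.69 fluid_ounce_US (4 s.f.).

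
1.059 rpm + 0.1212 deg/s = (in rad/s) 1 rpm = 0.10471976 rad/s, so 1.059 rpm = 1.059 * 0.10471976 = 0.11089822 rad/s. 1 deg/s = 0.017453293 rad/s, so 0.1212 deg/s = 0.1212 * 0.017453293 = 0.0021153391 rad/s. Sum: 0.11089822 + 0.0021153391 = 0.11301356 rad/s. Result: 0.11301356 rad/s ≈ 0.113 rad/s (4 s.f.). Final answer: 0.113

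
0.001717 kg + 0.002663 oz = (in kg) 0.001717 kg is already in kg. 1 oz = 0.028349523 kg, so 0.002663 oz = 0.002663 * 0.028349523 = 7.549478e-05 kg. Sum: 0.001717 + 7.549478e-05 = 0.0017924948 kg. Result: 0.0017924948 kg ≈ 0.001792 kg (4 s.f.). Final answer: 0.001792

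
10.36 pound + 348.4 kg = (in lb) 778.5. Check: 1 pound = 0.45359237 kg, so 10.36 pound = 10.36 * 0.45359237 = 4.699217 kg. 348.4 kg is already in kg. Sum: 4.699217 + 348.4 = 353.09922 kg. 1 lb = 0.45359237 kg, so 353.09922 kg = 353.09922 / 0.45359237 = 778.45052 lb ≈ 778.5 lb (4 s.f.).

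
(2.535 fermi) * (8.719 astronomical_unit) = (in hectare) 1 fermi = 1e-15 m, so 2.535 fermi = 2.535 * 1e-15 = 2.535e-15 m. 1 astronomical_unit = 1.4959787e+11 m, so 8.719 astronomical_unit = 8.719 * 1.4959787e+11 = 1.3043438e+12 m. Combine: 2.535e-15 m * 1.3043438e+12 m = 0.0033065116 m^2. 1 hectare = 10000 m^2, so 0.0033065116 m^2 = 0.0033065116 / 10000 = 3.3065116e-07 hectare ≈ 3.307e-07 hectare (4 s.f.). Final answer: 3.307e-07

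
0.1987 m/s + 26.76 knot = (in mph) 31.24. Check: 0.1987 m/s is already in m/s. 1 knot = 0.51444444 m/s, so 26.76 knot = 26.76 * 0.51444444 = 13.766533 m/s. Sum: 0.1987 + 13.766533 = 13.965233 m/s. 1 mph = 0.44704 m/s, so 13.965233 m/s = 13.965233 / 0.44704 = 31.239337 mph ≈ 31.24 mph (4 s.f.).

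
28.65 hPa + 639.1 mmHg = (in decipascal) 8.807e+05. Check: 1 hPa = 100 Pa, so 28.65 hPa = 28.65 * 100 = 2865 Pa. 1 mmHg = 133.32237 Pa, so 639.1 mmHg = 639.1 * 133.32237 = 85206.326 Pa. Sum: 2865 + 85206.326 = 88071.326 Pa. 1 decipascal = 0.1 Pa, so 88071.326 Pa = 88071.326 / 0.1 = 880713.26 decipascal ≈ 8.807e+05 decipascal (4 s.f.).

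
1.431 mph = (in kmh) 1 mph = 0.44704 m/s, so 1.431 mph = 1.431 * 0.44704 = 0.63971424 m/s. 1 kmh = 0.27777778 m/s, so 0.63971424 m/s = 0.63971424 / 0.27777778 = 2.3029713 kmh ≈ 2.303 kmh (4 s.f.). Final answer: 2.303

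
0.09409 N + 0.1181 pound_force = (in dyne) 6.194e+04. Check: 0.09409 N is already in N. 1 pound_force = 4.4482216 N, so 0.1181 pound_force = 0.1181 * 4.4482216 = 0.52533497 N. Sum: 0.09409 + 0.52533497 = 0.61942497 N. 1 dyne = 1e-05 N, so 0.61942497 N = 0.61942497 / 1e-05 = 61942.497 dyne ≈ 6.194e+04 dyne (4 s.f.).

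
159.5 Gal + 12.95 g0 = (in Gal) 1 Gal = 0.01 m/s^2, so 159.5 Gal = 159.5 * 0.01 = 1.595 m/s^2. 1 g0 = 9.80665 m/s^2, so 12.95 g0 = 12.95 * 9.80665 = 126.99612 m/s^2. Sum: 1.595 + 126.99612 = 128.59112 m/s^2. 1 Gal = 0.01 m/s^2, so 128.59112 m/s^2 = 128.59112 / 0.01 = 12859.112 Gal ≈ 1.286e+04 Gal (4 s.f.). Final answer: 1.286e+04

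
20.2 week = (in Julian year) 1 week = 604800 s, so 20.2 week = 20.2 * 604800 = 12216960 s. 1 Julian year = 31557600 s, so 12216960 s = 12216960 / 31557600 = 0.3871321 Julian year ≈ 0.3871 Julian year (4 s.f.). Final answer: 0.3871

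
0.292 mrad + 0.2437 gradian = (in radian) 1 mrad = 0.001 rad, so 0.292 mrad = 0.292 * 0.001 = 0.000292 rad. 1 gradian = 0.015707963 rad, so 0.2437 gradian = 0.2437 * 0.015707963 = 0.0038280306 rad. Sum: 0.000292 + 0.0038280306 = 0.0041200306 rad. 0.0041200306 rad = 0.0041200306 radian ≈ 0.00412 radian (4 s.f.). Final answer: 0.00412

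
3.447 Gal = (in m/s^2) 0.03447. Check: 1 Gal = 0.01 m/s^2, so 3.447 Gal = 3.447 * 0.01 = 0.03447 m/s^2. Result: 0.03447 m/s^2.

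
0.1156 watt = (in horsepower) 0.000155. Check: 0.1156 watt = 0.1156 W. 1 horsepower = 745.69987 W, so 0.1156 W = 0.1156 / 745.69987 = 0.00015502215 horsepower ≈ 0.000155 horsepower (4 s.f.).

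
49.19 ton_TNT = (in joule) 1 ton_TNT = 4.184e+09 J, so 49.19 ton_TNT = 49.19 * 4.184e+09 = 2.0581096e+11 J. 2.0581096e+11 J = 2.0581096e+11 joule ≈ 2.058e+11 joule (4 s.f.). Final answer: 2.058e+11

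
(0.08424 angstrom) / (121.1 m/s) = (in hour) 1 angstrom = 1e-10 m, so 0.08424 angstrom = 0.08424 * 1e-10 = 8.424e-12 m. 121.1 m/s is already in m/s. Combine: 8.424e-12 m / 121.1 m/s = 6.9562345e-14 s. 1 hour = 3600 s, so 6.9562345e-14 s = 6.9562345e-14 / 3600 = 1.9322874e-17 hour ≈ 1.932e-17 hour (4 s.f.). Final answer: 1.932e-17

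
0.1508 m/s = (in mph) 1 mph = 0.44704 m/s, so 0.1508 m/s = 0.1508 / 0.44704 = 0.33732999 mph ≈ 0.3373 mph (4 s.f.). Final answer: 0.3373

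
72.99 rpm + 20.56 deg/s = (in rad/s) 1 rpm = 0.10471976 rad/s, so 72.99 rpm = 72.99 * 0.10471976 = 7.6434949 rad/s. 1 deg/s = 0.017453293 rad/s, so 20.56 deg/s = 20.56 * 0.017453293 = 0.35883969 rad/s. Sum: 7.6434949 + 0.35883969 = 8.0023346 rad/s. Result: 8.0023346 rad/s ≈ 8.002 rad/s (4 s.f.). Final answer: 8.002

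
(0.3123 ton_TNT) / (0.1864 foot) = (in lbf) 5.17e+09. Check: 1 ton_TNT = 4.184e+09 J, so 0.3123 ton_TNT = 0.3123 * 4.184e+09 = 1.3066632e+09 J. 1 foot = 0.3048 m, so 0.1864 foot = 0.1864 * 0.3048 = 0.05681472 m. Combine: 1.3066632e+09 J / 0.05681472 m = 2.2998674e+10 N. 1 lbf = 4.4482216 N, so 2.2998674e+10 N = 2.2998674e+10 / 4.4482216 = 5.1703075e+09 lbf ≈ 5.17e+09 lbf (4 s.f.).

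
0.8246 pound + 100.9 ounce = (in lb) 7.131. Check: 1 pound = 0.45359237 kg, so 0.8246 pound = 0.8246 * 0.45359237 = 0.37403227 kg. 1 ounce = 0.028349523 kg, so 100.9 ounce = 100.9 * 0.028349523 = 2.8604669 kg. Sum: 0.37403227 + 2.8604669 = 3.2344992 kg. 1 lb = 0.45359237 kg, so 3.2344992 kg = 3.2344992 / 0.45359237 = 7.13085 lb ≈ 7.131 lb (4 s.f.).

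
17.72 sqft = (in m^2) 1.646. Check: 1 sqft = 0.09290304 m^2, so 17.72 sqft = 17.72 * 0.09290304 = 1.6462419 m^2. Result: 1.6462419 m^2 ≈ 1.646 m^2 (4 s.f.).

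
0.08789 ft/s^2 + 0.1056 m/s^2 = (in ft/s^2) 1 ft/s^2 = 0.3048 m/s^2, so 0.08789 ft/s^2 = 0.08789 * 0.3048 = 0.026788872 m/s^2. 0.1056 m/s^2 is already in m/s^2. Sum: 0.026788872 + 0.1056 = 0.13238887 m/s^2. 1 ft/s^2 = 0.3048 m/s^2, so 0.13238887 m/s^2 = 0.13238887 / 0.3048 = 0.43434669 ft/s^2 ≈ 0.4343 ft/s^2 (4 s.f.). Final answer: 0.4343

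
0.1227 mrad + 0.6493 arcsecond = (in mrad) 0.1258. Check: 1 mrad = 0.001 rad, so 0.1227 mrad = 0.1227 * 0.001 = 0.0001227 rad. 1 arcsecond = 4.8481368e-06 rad, so 0.6493 arcsecond = 0.6493 * 4.8481368e-06 = 3.1478952e-06 rad. Sum: 0.0001227 + 3.1478952e-06 = 0.0001258479 rad. 1 mrad = 0.001 rad, so 0.0001258479 rad = 0.0001258479 / 0.001 = 0.1258479 mrad ≈ 0.1258 mrad (4 s.f.).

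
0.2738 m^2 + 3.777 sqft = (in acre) 0.0001544. Check: 0.2738 m^2 is already in m^2. 1 sqft = 0.09290304 m^2, so 3.777 sqft = 3.777 * 0.09290304 = 0.35089478 m^2. Sum: 0.2738 + 0.35089478 = 0.62469478 m^2. 1 acre = 4046.8564 m^2, so 0.62469478 m^2 = 0.62469478 / 4046.8564 = 0.00015436544 acre ≈ 0.0001544 acre (4 s.f.).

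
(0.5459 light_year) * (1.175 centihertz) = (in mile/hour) 1 light_year = 9.4607305e+15 m, so 0.5459 light_year = 0.5459 * 9.4607305e+15 = 5.1646128e+15 m. 1 centihertz = 0.01 Hz, so 1.175 centihertz = 1.175 * 0.01 = 0.01175 Hz. Combine: 5.1646128e+15 m * 0.01175 Hz = 6.06842e+13 m/s. 1 mile/hour = 0.44704 m/s, so 6.06842e+13 m/s = 6.06842e+13 / 0.44704 = 1.3574669e+14 mile/hour ≈ 1.357e+14 mile/hour (4 s.f.). Final answer: 1.357e+14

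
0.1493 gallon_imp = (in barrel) 0.004269. Check: 1 gallon_imp = 0.00454609 m^3, so 0.1493 gallon_imp = 0.1493 * 0.00454609 = 0.00067873124 m^3. 1 barrel = 0.15898729 m^3, so 0.00067873124 m^3 = 0.00067873124 / 0.15898729 = 0.004269091 barrel ≈ 0.004269 barrel (4 s.f.).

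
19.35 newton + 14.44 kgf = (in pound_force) 36.18. Check: 19.35 newton = 19.35 N. 1 kgf = 9.80665 N, so 14.44 kgf = 14.44 * 9.80665 = 141.60803 N. Sum: 19.35 + 141.60803 = 160.95803 N. 1 pound_force = 4.4482216 N, so 160.95803 N = 160.95803 / 4.4482216 = 36.184804 pound_force ≈ 36.18 pound_force (4 s.f.).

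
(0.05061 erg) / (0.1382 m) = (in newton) 3.662e-08. Check: 1 erg = 1e-07 J, so 0.05061 erg = 0.05061 * 1e-07 = 5.061e-09 J. 0.1382 m is already in m. Combine: 5.061e-09 J / 0.1382 m = 3.6620839e-08 N. 3.6620839e-08 N = 3.6620839e-08 newton ≈ 3.662e-08 newton (4 s.f.).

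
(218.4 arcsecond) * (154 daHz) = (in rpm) 15.57. Check: 1 arcsecond = 4.8481368e-06 rad, so 218.4 arcsecond = 218.4 * 4.8481368e-06 = 0.0010588331 rad. 1 daHz = 10 Hz, so 154 daHz = 154 * 10 = 1540 Hz. Combine: 0.0010588331 rad * 1540 Hz = 1.6306029 rad/s. 1 rpm = 0.10471976 rad/s, so 1.6306029 rad/s = 1.6306029 / 0.10471976 = 15.571111 rpm ≈ 15.57 rpm (4 s.f.).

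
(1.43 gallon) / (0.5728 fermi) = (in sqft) 1 gallon = 0.0037854118 m^3, so 1.43 gallon = 1.43 * 0.0037854118 = 0.0054131389 m^3. 1 fermi = 1e-15 m, so 0.5728 fermi = 0.5728 * 1e-15 = 5.728e-16 m. Combine: 0.0054131389 m^3 / 5.728e-16 m = 9.4503122e+12 m^2. 1 sqft = 0.09290304 m^2, so 9.4503122e+12 m^2 = 9.4503122e+12 / 0.09290304 = 1.0172231e+14 sqft ≈ 1.017e+14 sqft (4 s.f.). Final answer: 1.017e+14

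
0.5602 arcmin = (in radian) 1 arcmin = 0.00029088821 rad, so 0.5602 arcmin = 0.5602 * 0.00029088821 = 0.00016295557 rad. 0.00016295557 rad = 0.00016295557 radian ≈ 0.000163 radian (4 s.f.). Final answer: 0.000163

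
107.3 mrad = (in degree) 6.148. Check: 1 mrad = 0.001 rad, so 107.3 mrad = 107.3 * 0.001 = 0.1073 rad. 1 degree = 0.017453293 rad, so 0.1073 rad = 0.1073 / 0.017453293 = 6.1478371 degree ≈ 6.148 degree (4 s.f.).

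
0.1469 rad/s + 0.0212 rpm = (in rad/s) 0.1469 rad/s is already in rad/s. 1 rpm = 0.10471976 rad/s, so 0.0212 rpm = 0.0212 * 0.10471976 = 0.0022200588 rad/s. Sum: 0.1469 + 0.0022200588 = 0.14912006 rad/s. Result: 0.14912006 rad/s ≈ 0.1491 rad/s (4 s.f.). Final answer: 0.1491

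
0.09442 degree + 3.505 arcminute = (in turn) 1 degree = 0.017453293 rad, so 0.09442 degree = 0.09442 * 0.017453293 = 0.0016479399 rad. 1 arcminute = 0.00029088821 rad, so 3.505 arcminute = 3.505 * 0.00029088821 = 0.0010195632 rad. Sum: 0.0016479399 + 0.0010195632 = 0.0026675031 rad. 1 turn = 6.2831853 rad, so 0.0026675031 rad = 0.0026675031 / 6.2831853 = 0.0004245463 turn ≈ 0.0004245 turn (4 s.f.). Final answer: 0.0004245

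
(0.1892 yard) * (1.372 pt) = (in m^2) 1 yard = 0.9144 m, so 0.1892 yard = 0.1892 * 0.9144 = 0.17300448 m. 1 pt = 0.00035277778 m, so 1.372 pt = 1.372 * 0.00035277778 = 0.00048401111 m. Combine: 0.17300448 m * 0.00048401111 m = 8.3736091e-05 m^2. Result: 8.3736091e-05 m^2 ≈ 8.374e-05 m^2 (4 s.f.). Final answer: 8.374e-05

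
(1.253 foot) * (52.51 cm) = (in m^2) 0.2005. Check: 1 foot = 0.3048 m, so 1.253 foot = 1.253 * 0.3048 = 0.3819144 m. 1 cm = 0.01 m, so 52.51 cm = 52.51 * 0.01 = 0.5251 m. Combine: 0.3819144 m * 0.5251 m = 0.20054325 m^2. Result: 0.20054325 m^2 ≈ 0.2005 m^2 (4 s.f.).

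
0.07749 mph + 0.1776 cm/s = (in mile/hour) 0.08146. Check: 1 mph = 0.44704 m/s, so 0.07749 mph = 0.07749 * 0.44704 = 0.03464113 m/s. 1 cm/s = 0.01 m/s, so 0.1776 cm/s = 0.1776 * 0.01 = 0.001776 m/s. Sum: 0.03464113 + 0.001776 = 0.03641713 m/s. 1 mile/hour = 0.44704 m/s, so 0.03641713 m/s = 0.03641713 / 0.44704 = 0.081462799 mile/hour ≈ 0.08146 mile/hour (4 s.f.).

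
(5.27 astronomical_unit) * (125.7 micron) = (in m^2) 1 astronomical_unit = 1.4959787e+11 m, so 5.27 astronomical_unit = 5.27 * 1.4959787e+11 = 7.8838078e+11 m. 1 micron = 1e-06 m, so 125.7 micron = 125.7 * 1e-06 = 0.0001257 m. Combine: 7.8838078e+11 m * 0.0001257 m = 99099464 m^2. Result: 99099464 m^2 ≈ 9.91e+07 m^2 (4 s.f.). Final answer: 9.91e+07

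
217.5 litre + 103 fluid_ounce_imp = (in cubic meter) 0.2204. Check: 1 litre = 0.001 m^3, so 217.5 litre = 217.5 * 0.001 = 0.2175 m^3. 1 fluid_ounce_imp = 2.8413063e-05 m^3, so 103 fluid_ounce_imp = 103 * 2.8413063e-05 = 0.0029265454 m^3. Sum: 0.2175 + 0.0029265454 = 0.22042655 m^3. 0.22042655 m^3 = 0.22042655 cubic meter ≈ 0.2204 cubic meter (4 s.f.).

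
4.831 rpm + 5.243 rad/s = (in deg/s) 1 rpm = 0.10471976 rad/s, so 4.831 rpm = 4.831 * 0.10471976 = 0.50590114 rad/s. 5.243 rad/s is already in rad/s. Sum: 0.50590114 + 5.243 = 5.7489011 rad/s. 1 deg/s = 0.017453293 rad/s, so 5.7489011 rad/s = 5.7489011 / 0.017453293 = 329.38777 deg/s ≈ 329.4 deg/s (4 s.f.). Final answer: 329.4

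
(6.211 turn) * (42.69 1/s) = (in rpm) 1.591e+04. Check: 1 turn = 6.2831853 rad, so 6.211 turn = 6.211 * 6.2831853 = 39.024864 rad. 42.69 1/s = 42.69 Hz. Combine: 39.024864 rad * 42.69 Hz = 1665.9714 rad/s. 1 rpm = 0.10471976 rad/s, so 1665.9714 rad/s = 1665.9714 / 0.10471976 = 15908.855 rpm ≈ 1.591e+04 rpm (4 s.f.).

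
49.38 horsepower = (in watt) 3.682e+04. Check: 1 horsepower = 745.69987 W, so 49.38 horsepower = 49.38 * 745.69987 = 36822.66 W. 36822.66 W = 36822.66 watt ≈ 3.682e+04 watt (4 s.f.).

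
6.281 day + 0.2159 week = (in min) 1 day = 86400 s, so 6.281 day = 6.281 * 86400 = 542678.4 s. 1 week = 604800 s, so 0.2159 week = 0.2159 * 604800 = 130576.32 s. Sum: 542678.4 + 130576.32 = 673254.72 s. 1 min = 60 s, so 673254.72 s = 673254.72 / 60 = 11220.912 min ≈ 1.122e+04 min (4 s.f.). Final answer: 1.122e+04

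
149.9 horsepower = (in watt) 1 horsepower = 745.69987 W, so 149.9 horsepower = 149.9 * 745.69987 = 111780.41 W. 111780.41 W = 111780.41 watt ≈ 1.118e+05 watt (4 s.f.). Final answer: 1.118e+05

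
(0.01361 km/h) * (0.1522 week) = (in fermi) 1 km/h = 0.27777778 m/s, so 0.01361 km/h = 0.01361 * 0.27777778 = 0.0037805556 m/s. 1 week = 604800 s, so 0.1522 week = 0.1522 * 604800 = 92050.56 s. Combine: 0.0037805556 m/s * 92050.56 s = 348.00226 m. 1 fermi = 1e-15 m, so 348.00226 m = 348.00226 / 1e-15 = 3.4800226e+17 fermi ≈ 3.48e+17 fermi (4 s.f.). Final answer: 3.48e+17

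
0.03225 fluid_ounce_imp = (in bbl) 5.763e-06. Check: 1 fluid_ounce_imp = 2.8413063e-05 m^3, so 0.03225 fluid_ounce_imp = 0.03225 * 2.8413063e-05 = 9.1632127e-07 m^3. 1 bbl = 0.15898729 m^3, so 9.1632127e-07 m^3 = 9.1632127e-07 / 0.15898729 = 5.7634874e-06 bbl ≈ 5.763e-06 bbl (4 s.f.).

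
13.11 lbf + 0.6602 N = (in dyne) 1 lbf = 4.4482216 N, so 13.11 lbf = 13.11 * 4.4482216 = 58.316185 N. 0.6602 N is already in N. Sum: 58.316185 + 0.6602 = 58.976385 N. 1 dyne = 1e-05 N, so 58.976385 N = 58.976385 / 1e-05 = 5897638.5 dyne ≈ 5.898e+06 dyne (4 s.f.). Final answer: 5.898e+06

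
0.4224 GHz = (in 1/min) 2.534e+10. Check: 1 GHz = 1e+09 Hz, so 0.4224 GHz = 0.4224 * 1e+09 = 4.224e+08 Hz. 1 1/min = 0.016666667 Hz, so 4.224e+08 Hz = 4.224e+08 / 0.016666667 = 2.5344e+10 1/min ≈ 2.534e+10 1/min (4 s.f.).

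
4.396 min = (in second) 1 min = 60 s, so 4.396 min = 4.396 * 60 = 263.76 s. 263.76 s = 263.76 second ≈ 263.8 second (4 s.f.). Final answer: 263.8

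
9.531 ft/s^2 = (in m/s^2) 1 ft/s^2 = 0.3048 m/s^2, so 9.531 ft/s^2 = 9.531 * 0.3048 = 2.9050488 m/s^2. Result: 2.9050488 m/s^2 ≈ 2.905 m/s^2 (4 s.f.). Final answer: 2.905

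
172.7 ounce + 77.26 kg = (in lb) 1 ounce = 0.028349523 kg, so 172.7 ounce = 172.7 * 0.028349523 = 4.8959626 kg. 77.26 kg is already in kg. Sum: 4.8959626 + 77.26 = 82.155963 kg. 1 lb = 0.45359237 kg, so 82.155963 kg = 82.155963 / 0.45359237 = 181.12289 lb ≈ 181.1 lb (4 s.f.). Final answer: 181.1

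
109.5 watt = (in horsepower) 109.5 watt = 109.5 W. 1 horsepower = 745.69987 W, so 109.5 W = 109.5 / 745.69987 = 0.14684192 horsepower ≈ 0.1468 horsepower (4 s.f.). Final answer: 0.1468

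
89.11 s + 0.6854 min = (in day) 89.11 s is already in s. 1 min = 60 s, so 0.6854 min = 0.6854 * 60 = 41.124 s. Sum: 89.11 + 41.124 = 130.234 s. 1 day = 86400 s, so 130.234 s = 130.234 / 86400 = 0.001507338 day ≈ 0.001507 day (4 s.f.). Final answer: 0.001507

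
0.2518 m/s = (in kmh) 1 kmh = 0.27777778 m/s, so 0.2518 m/s = 0.2518 / 0.27777778 = 0.90648 kmh ≈ 0.9065 kmh (4 s.f.). Final answer: 0.9065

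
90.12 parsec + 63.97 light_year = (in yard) 1 parsec = 3.0856776e+16 m, so 90.12 parsec = 90.12 * 3.0856776e+16 = 2.7808126e+18 m. 1 light_year = 9.4607305e+15 m, so 63.97 light_year = 63.97 * 9.4607305e+15 = 6.0520293e+17 m. Sum: 2.7808126e+18 + 6.0520293e+17 = 3.3860156e+18 m. 1 yard = 0.9144 m, so 3.3860156e+18 m = 3.3860156e+18 / 0.9144 = 3.7029917e+18 yard ≈ 3.703e+18 yard (4 s.f.). Final answer: 3.703e+18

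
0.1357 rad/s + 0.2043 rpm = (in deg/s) 0.1357 rad/s is already in rad/s. 1 rpm = 0.10471976 rad/s, so 0.2043 rpm = 0.2043 * 0.10471976 = 0.021394246 rad/s. Sum: 0.1357 + 0.021394246 = 0.15709425 rad/s. 1 deg/s = 0.017453293 rad/s, so 0.15709425 rad/s = 0.15709425 / 0.017453293 = 9.0008373 deg/s ≈ 9.001 deg/s (4 s.f.). Final answer: 9.001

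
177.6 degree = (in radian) 1 degree = 0.017453293 rad, so 177.6 degree = 177.6 * 0.017453293 = 3.0997048 rad. 3.0997048 rad = 3.0997048 radian ≈ 3.1 radian (4 s.f.). Final answer: 3.1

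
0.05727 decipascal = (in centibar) 5.727e-06. Check: 1 decipascal = 0.1 Pa, so 0.05727 decipascal = 0.05727 * 0.1 = 0.005727 Pa. 1 centibar = 1000 Pa, so 0.005727 Pa = 0.005727 / 1000 = 5.727e-06 centibar.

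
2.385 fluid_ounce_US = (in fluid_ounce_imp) 1 fluid_ounce_US = 2.957353e-05 m^3, so 2.385 fluid_ounce_US = 2.385 * 2.957353e-05 = 7.0532868e-05 m^3. 1 fluid_ounce_imp = 2.8413063e-05 m^3, so 7.0532868e-05 m^3 = 7.0532868e-05 / 2.8413063e-05 = 2.4824099 fluid_ounce_imp ≈ 2.482 fluid_ounce_imp (4 s.f.). Final answer: 2.482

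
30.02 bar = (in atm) 29.63. Check: 1 bar = 100000 Pa, so 30.02 bar = 30.02 * 100000 = 3002000 Pa. 1 atm = 101325 Pa, so 3002000 Pa = 3002000 / 101325 = 29.627436 atm ≈ 29.63 atm (4 s.f.).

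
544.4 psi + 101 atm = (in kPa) 1 psi = 6894.7573 Pa, so 544.4 psi = 544.4 * 6894.7573 = 3753505.9 Pa. 1 atm = 101325 Pa, so 101 atm = 101 * 101325 = 10233825 Pa. Sum: 3753505.9 + 10233825 = 13987331 Pa. 1 kPa = 1000 Pa, so 13987331 Pa = 13987331 / 1000 = 13987.331 kPa ≈ 1.399e+04 kPa (4 s.f.). Final answer: 1.399e+04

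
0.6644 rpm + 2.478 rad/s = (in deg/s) 1 rpm = 0.10471976 rad/s, so 0.6644 rpm = 0.6644 * 0.10471976 = 0.069575805 rad/s. 2.478 rad/s is already in rad/s. Sum: 0.069575805 + 2.478 = 2.5475758 rad/s. 1 deg/s = 0.017453293 rad/s, so 2.5475758 rad/s = 2.5475758 / 0.017453293 = 145.96534 deg/s ≈ 146 deg/s (4 s.f.). Final answer: 146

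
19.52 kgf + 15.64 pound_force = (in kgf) 1 kgf = 9.80665 N, so 19.52 kgf = 19.52 * 9.80665 = 191.42581 N. 1 pound_force = 4.4482216 N, so 15.64 pound_force = 15.64 * 4.4482216 = 69.570186 N. Sum: 191.42581 + 69.570186 = 260.99599 N. 1 kgf = 9.80665 N, so 260.99599 N = 260.99599 / 9.80665 = 26.614185 kgf ≈ 26.61 kgf (4 s.f.). Final answer: 26.61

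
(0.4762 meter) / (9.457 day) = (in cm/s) 0.4762 meter = 0.4762 m. 1 day = 86400 s, so 9.457 day = 9.457 * 86400 = 817084.8 s. Combine: 0.4762 m / 817084.8 s = 5.8280365e-07 m/s. 1 cm/s = 0.01 m/s, so 5.8280365e-07 m/s = 5.8280365e-07 / 0.01 = 5.8280365e-05 cm/s ≈ 5.828e-05 cm/s (4 s.f.). Final answer: 5.828e-05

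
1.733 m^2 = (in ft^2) 18.65. Check: 1 ft^2 = 0.09290304 m^2, so 1.733 m^2 = 1.733 / 0.09290304 = 18.653857 ft^2 ≈ 18.65 ft^2 (4 s.f.).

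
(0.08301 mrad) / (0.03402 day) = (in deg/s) 1 mrad = 0.001 rad, so 0.08301 mrad = 0.08301 * 0.001 = 8.301e-05 rad. 1 day = 86400 s, so 0.03402 day = 0.03402 * 86400 = 2939.328 s. Combine: 8.301e-05 rad / 2939.328 s = 2.8241149e-08 rad/s. 1 deg/s = 0.017453293 rad/s, so 2.8241149e-08 rad/s = 2.8241149e-08 / 0.017453293 = 1.6180986e-06 deg/s ≈ 1.618e-06 deg/s (4 s.f.). Final answer: 1.618e-06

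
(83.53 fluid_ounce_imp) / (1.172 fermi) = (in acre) 5.004e+08. Check: 1 fluid_ounce_imp = 2.8413063e-05 m^3, so 83.53 fluid_ounce_imp = 83.53 * 2.8413063e-05 = 0.0023733431 m^3. 1 fermi = 1e-15 m, so 1.172 fermi = 1.172 * 1e-15 = 1.172e-15 m. Combine: 0.0023733431 m^3 / 1.172e-15 m = 2.0250368e+12 m^2. 1 acre = 4046.8564 m^2, so 2.0250368e+12 m^2 = 2.0250368e+12 / 4046.8564 = 5.0039749e+08 acre ≈ 5.004e+08 acre (4 s.f.).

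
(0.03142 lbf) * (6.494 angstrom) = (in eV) 5.665e+08. Check: 1 lbf = 4.4482216 N, so 0.03142 lbf = 0.03142 * 4.4482216 = 0.13976312 N. 1 angstrom = 1e-10 m, so 6.494 angstrom = 6.494 * 1e-10 = 6.494e-10 m. Combine: 0.13976312 N * 6.494e-10 m = 9.0762172e-11 J. 1 eV = 1.6021766e-19 J, so 9.0762172e-11 J = 9.0762172e-11 / 1.6021766e-19 = 5.6649292e+08 eV ≈ 5.665e+08 eV (4 s.f.).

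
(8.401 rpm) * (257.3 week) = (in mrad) 1 rpm = 0.10471976 rad/s, so 8.401 rpm = 8.401 * 0.10471976 = 0.87975066 rad/s. 1 week = 604800 s, so 257.3 week = 257.3 * 604800 = 1.5561504e+08 s. Combine: 0.87975066 rad/s * 1.5561504e+08 s = 1.3690243e+08 rad. 1 mrad = 0.001 rad, so 1.3690243e+08 rad = 1.3690243e+08 / 0.001 = 1.3690243e+11 mrad ≈ 1.369e+11 mrad (4 s.f.). Final answer: 1.369e+11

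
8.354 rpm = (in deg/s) 50.12. Check: 1 rpm = 0.10471976 rad/s, so 8.354 rpm = 8.354 * 0.10471976 = 0.87482883 rad/s. 1 deg/s = 0.017453293 rad/s, so 0.87482883 rad/s = 0.87482883 / 0.017453293 = 50.124 deg/s ≈ 50.12 deg/s (4 s.f.).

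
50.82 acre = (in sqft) 1 acre = 4046.8564 m^2, so 50.82 acre = 50.82 * 4046.8564 = 205661.24 m^2. 1 sqft = 0.09290304 m^2, so 205661.24 m^2 = 205661.24 / 0.09290304 = 2213719.2 sqft ≈ 2.214e+06 sqft (4 s.f.). Final answer: 2.214e+06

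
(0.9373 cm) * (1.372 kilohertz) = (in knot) 1 cm = 0.01 m, so 0.9373 cm = 0.9373 * 0.01 = 0.009373 m. 1 kilohertz = 1000 Hz, so 1.372 kilohertz = 1.372 * 1000 = 1372 Hz. Combine: 0.009373 m * 1372 Hz = 12.859756 m/s. 1 knot = 0.51444444 m/s, so 12.859756 m/s = 12.859756 / 0.51444444 = 24.997366 knot ≈ 25 knot (4 s.f.). Final answer: 25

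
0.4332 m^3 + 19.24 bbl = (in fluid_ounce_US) 0.4332 m^3 is already in m^3. 1 bbl = 0.15898729 m^3, so 19.24 bbl = 19.24 * 0.15898729 = 3.0589156 m^3. Sum: 0.4332 + 3.0589156 = 3.4921156 m^3. 1 fluid_ounce_US = 2.957353e-05 m^3, so 3.4921156 m^3 = 3.4921156 / 2.957353e-05 = 118082.47 fluid_ounce_US ≈ 1.181e+05 fluid_ounce_US (4 s.f.). Final answer: 1.181e+05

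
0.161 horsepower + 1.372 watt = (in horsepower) 1 horsepower = 745.69987 W, so 0.161 horsepower = 0.161 * 745.69987 = 120.05768 W. 1.372 watt = 1.372 W. Sum: 120.05768 + 1.372 = 121.42968 W. 1 horsepower = 745.69987 W, so 121.42968 W = 121.42968 / 745.69987 = 0.16283988 horsepower ≈ 0.1628 horsepower (4 s.f.). Final answer: 0.1628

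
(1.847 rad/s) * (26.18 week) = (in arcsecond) 6.032e+12. Check: 1.847 rad/s is already in rad/s. 1 week = 604800 s, so 26.18 week = 26.18 * 604800 = 15833664 s. Combine: 1.847 rad/s * 15833664 s = 29244777 rad. 1 arcsecond = 4.8481368e-06 rad, so 29244777 rad = 29244777 / 4.8481368e-06 = 6.0321683e+12 arcsecond ≈ 6.032e+12 arcsecond (4 s.f.).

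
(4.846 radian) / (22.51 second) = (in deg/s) 4.846 radian = 4.846 rad. 22.51 second = 22.51 s. Combine: 4.846 rad / 22.51 s = 0.2152821 rad/s. 1 deg/s = 0.017453293 rad/s, so 0.2152821 rad/s = 0.2152821 / 0.017453293 = 12.334756 deg/s ≈ 12.33 deg/s (4 s.f.). Final answer: 12.33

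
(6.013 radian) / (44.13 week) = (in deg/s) 6.013 radian = 6.013 rad. 1 week = 604800 s, so 44.13 week = 44.13 * 604800 = 26689824 s. Combine: 6.013 rad / 26689824 s = 2.2529186e-07 rad/s. 1 deg/s = 0.017453293 rad/s, so 2.2529186e-07 rad/s = 2.2529186e-07 / 0.017453293 = 1.2908273e-05 deg/s ≈ 1.291e-05 deg/s (4 s.f.). Final answer: 1.291e-05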